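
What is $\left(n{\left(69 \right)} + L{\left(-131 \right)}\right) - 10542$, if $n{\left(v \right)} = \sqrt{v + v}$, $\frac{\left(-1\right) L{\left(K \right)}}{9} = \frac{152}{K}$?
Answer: $- \frac{1379634}{131} + \sqrt{138} \approx -10520.0$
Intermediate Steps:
$L{\left(K \right)} = - \frac{1368}{K}$ ($L{\left(K \right)} = - 9 \frac{152}{K} = - \frac{1368}{K}$)
$n{\left(v \right)} = \sqrt{2} \sqrt{v}$ ($n{\left(v \right)} = \sqrt{2 v} = \sqrt{2} \sqrt{v}$)
$\left(n{\left(69 \right)} + L{\left(-131 \right)}\right) - 10542 = \left(\sqrt{2} \sqrt{69} - \frac{1368}{-131}\right) - 10542 = \left(\sqrt{138} - - \frac{1368}{131}\right) - 10542 = \left(\sqrt{138} + \frac{1368}{131}\right) - 10542 = \left(\frac{1368}{131} + \sqrt{138}\right) - 10542 = - \frac{1379634}{131} + \sqrt{138}$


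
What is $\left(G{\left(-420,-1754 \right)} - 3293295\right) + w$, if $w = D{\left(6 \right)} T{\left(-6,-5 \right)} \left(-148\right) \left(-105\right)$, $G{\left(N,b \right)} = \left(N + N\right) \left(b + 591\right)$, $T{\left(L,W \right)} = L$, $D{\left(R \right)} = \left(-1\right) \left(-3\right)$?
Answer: $-2596095$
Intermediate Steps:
$D{\left(R \right)} = 3$
$G{\left(N,b \right)} = 2 N \left(591 + b\right)$
$w = -279720$ ($w = 3 \left(-6\right) \left(-148\right) \left(-105\right) = \left(-18\right) \left(-148\right) \left(-105\right) = 2664 \left(-105\right) = -279720$)
$\left(G{\left(-420,-1754 \right)} - 3293295\right) + w = \left(2 \left(-420\right) \left(591 - 1754\right) - 3293295\right) - 279720 = \left(2 \left(-420\right) \left(-1163\right) - 3293295\right) - 279720 = \left(976920 - 3293295\right) - 279720 = -2316375 - 279720 = -2596095$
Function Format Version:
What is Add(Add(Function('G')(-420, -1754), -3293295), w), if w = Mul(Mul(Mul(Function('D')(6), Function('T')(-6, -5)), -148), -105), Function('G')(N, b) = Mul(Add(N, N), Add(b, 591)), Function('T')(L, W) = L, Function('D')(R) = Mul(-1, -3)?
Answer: -2596095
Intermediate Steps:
Function('D')(R) = 3
Function('G')(N, b) = Mul(2, N, Add(591, b)) (Function('G')(N, b) = Mul(Mul(2, N), Add(591, b)) = Mul(2, N, Add(591, b)))
w = -279720 (w = Mul(Mul(Mul(3, -6), -148), -105) = Mul(Mul(-18, -148), -105) = Mul(2664, -105) = -279720)
Add(Add(Function('G')(-420, -1754), -3293295), w) = Add(Add(Mul(2, -420, Add(591, -1754)), -3293295), -279720) = Add(Add(Mul(2, -420, -1163), -3293295), -279720) = Add(Add(976920, -3293295), -279720) = Add(-2316375, -279720) = -2596095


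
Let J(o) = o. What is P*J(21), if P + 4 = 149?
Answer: 3045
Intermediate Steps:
P = 145 (P = -4 + 149 = 145)
P*J(21) = 145*21 = 3045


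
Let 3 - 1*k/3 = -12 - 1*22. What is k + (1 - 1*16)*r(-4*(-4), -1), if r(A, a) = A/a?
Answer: 351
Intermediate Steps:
k = 111 (k = 9 - 3*(-12 - 1*22) = 9 - 3*(-12 - 22) = 9 - 3*(-34) = 9 + 102 = 111)
k + (1 - 1*16)*r(-4*(-4), -1) = 111 + (1 - 1*16)*(-4*(-4)/(-1)) = 111 + (1 - 16)*(16*(-1)) = 111 - 15*(-16) = 111 + 240 = 351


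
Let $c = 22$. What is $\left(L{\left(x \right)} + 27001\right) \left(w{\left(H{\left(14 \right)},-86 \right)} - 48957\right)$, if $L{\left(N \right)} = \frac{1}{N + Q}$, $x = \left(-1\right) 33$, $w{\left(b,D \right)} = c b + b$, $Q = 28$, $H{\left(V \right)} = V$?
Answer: $-1313183908$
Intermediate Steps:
$w{\left(b,D \right)} = 23 b$ ($w{\left(b,D \right)} = 22 b + b = 23 b$)
$x = -33$
$L{\left(N \right)} = \frac{1}{28 + N}$ ($L{\left(N \right)} = \frac{1}{N + 28} = \frac{1}{28 + N}$)
$\left(L{\left(x \right)} + 27001\right) \left(w{\left(H{\left(14 \right)},-86 \right)} - 48957\right) = \left(\frac{1}{28 - 33} + 27001\right) \left(23 \cdot 14 - 48957\right) = \left(\frac{1}{-5} + 27001\right) \left(322 - 48957\right) = \left(- \frac{1}{5} + 27001\right) \left(-48635\right) = \frac{135004}{5} \left(-48635\right) = -1313183908$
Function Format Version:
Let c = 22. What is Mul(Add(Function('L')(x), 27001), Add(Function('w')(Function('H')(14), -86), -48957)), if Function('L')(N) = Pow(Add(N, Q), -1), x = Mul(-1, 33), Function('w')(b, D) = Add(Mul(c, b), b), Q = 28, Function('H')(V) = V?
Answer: -1313183908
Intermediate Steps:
Function('w')(b, D) = Mul(23, b) (Function('w')(b, D) = Add(Mul(22, b), b) = Mul(23, b))
x = -33
Function('L')(N) = Pow(Add(28, N), -1) (Function('L')(N) = Pow(Add(N, 28), -1) = Pow(Add(28, N), -1))
Mul(Add(Function('L')(x), 27001), Add(Function('w')(Function('H')(14), -86), -48957)) = Mul(Add(Pow(Add(28, -33), -1), 27001), Add(Mul(23, 14), -48957)) = Mul(Add(Pow(-5, -1), 27001), Add(322, -48957)) = Mul(Add(Rational(-1, 5), 27001), -48635) = Mul(Rational(135004, 5), -48635) = -1313183908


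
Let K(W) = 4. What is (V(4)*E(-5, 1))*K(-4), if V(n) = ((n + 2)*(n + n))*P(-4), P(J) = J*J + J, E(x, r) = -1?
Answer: -2304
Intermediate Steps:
P(J) = J + J**2 (P(J) = J**2 + J = J + J**2)
V(n) = 24*n*(2 + n) (V(n) = ((n + 2)*(n + n))*(-4*(1 - 4)) = ((2 + n)*(2*n))*(-4*(-3)) = (2*n*(2 + n))*12 = 24*n*(2 + n))
(V(4)*E(-5, 1))*K(-4) = ((24*4*(2 + 4))*(-1))*4 = ((24*4*6)*(-1))*4 = (576*(-1))*4 = -576*4 = -2304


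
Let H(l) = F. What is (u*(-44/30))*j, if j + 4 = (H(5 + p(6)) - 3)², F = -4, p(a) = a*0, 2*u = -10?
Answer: 330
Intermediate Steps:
u = -5 (u = (½)*(-10) = -5)
p(a) = 0
H(l) = -4
j = 45 (j = -4 + (-4 - 3)² = -4 + (-7)² = -4 + 49 = 45)
(u*(-44/30))*j = -(-220)/30*45 = -5*(-22/15)*45 = (22/3)*45 = 330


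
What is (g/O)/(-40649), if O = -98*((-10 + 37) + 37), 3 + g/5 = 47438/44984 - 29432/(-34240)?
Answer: -26132973/1227150317016064 ≈ -2.1296e-8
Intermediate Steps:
g = -26132973/4813288 (g = -15 + 5*(47438/44984 - 29432/(-34240)) = -15 + 5*(47438*(1/44984) - 29432*(-1/34240)) = -15 + 5*(23719/22492 + 3679/4280) = -15 + 5*(46066347/24066440) = -15 + 46066347/4813288 = -26132973/4813288 ≈ -5.4293)
O = -6272 (O = -98*(27 + 37) = -98*64 = -6272)
(g/O)/(-40649) = -26132973/4813288/(-6272)/(-40649) = -26132973/4813288*(-1/6272)*(-1/40649) = (26132973/30188942336)*(-1/40649) = -26132973/1227150317016064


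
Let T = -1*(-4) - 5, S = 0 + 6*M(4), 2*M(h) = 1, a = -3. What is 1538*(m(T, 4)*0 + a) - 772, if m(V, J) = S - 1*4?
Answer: -5386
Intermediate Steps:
M(h) = ½ (M(h) = (½)*1 = ½)
S = 3 (S = 0 + 6*(½) = 0 + 3 = 3)
T = -1 (T = 4 - 5 = -1)
m(V, J) = -1 (m(V, J) = 3 - 1*4 = 3 - 4 = -1)
1538*(m(T, 4)*0 + a) - 772 = 1538*(-1*0 - 3) - 772 = 1538*(0 - 3) - 772 = 1538*(-3) - 772 = -4614 - 772 = -5386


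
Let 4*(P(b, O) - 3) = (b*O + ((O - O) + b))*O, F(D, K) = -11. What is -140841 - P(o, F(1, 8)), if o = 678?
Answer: -159489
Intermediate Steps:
P(b, O) = 3 + O*(b + O*b)/4 (P(b, O) = 3 + ((b*O + ((O - O) + b))*O)/4 = 3 + ((O*b + (0 + b))*O)/4 = 3 + ((O*b + b)*O)/4 = 3 + ((b + O*b)*O)/4 = 3 + (O*(b + O*b))/4 = 3 + O*(b + O*b)/4)
-140841 - P(o, F(1, 8)) = -140841 - (3 + (¼)*(-11)*678 + (¼)*678*(-11)²) = -140841 - (3 - 3729/2 + (¼)*678*121) = -140841 - (3 - 3729/2 + 41019/2) = -140841 - 1*18648 = -140841 - 18648 = -159489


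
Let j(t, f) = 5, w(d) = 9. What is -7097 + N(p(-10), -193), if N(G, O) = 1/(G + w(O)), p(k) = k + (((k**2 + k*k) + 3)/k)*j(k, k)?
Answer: -1454887/205 ≈ -7097.0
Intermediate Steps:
p(k) = k + 5*(3 + 2*k**2)/k (p(k) = k + (((k**2 + k*k) + 3)/k)*5 = k + (((k**2 + k**2) + 3)/k)*5 = k + ((2*k**2 + 3)/k)*5 = k + ((3 + 2*k**2)/k)*5 = k + 5*(3 + 2*k**2)/k)
N(G, O) = 1/(9 + G) (N(G, O) = 1/(G + 9) = 1/(9 + G))
-7097 + N(p(-10), -193) = -7097 + 1/(9 + (11*(-10) + 15/(-10))) = -7097 + 1/(9 + (-110 + 15*(-1/10))) = -7097 + 1/(9 + (-110 - 3/2)) = -7097 + 1/(9 - 223/2) = -7097 + 1/(-205/2) = -7097 - 2/205 = -1454887/205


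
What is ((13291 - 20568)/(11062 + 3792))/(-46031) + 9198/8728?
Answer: 1572286296377/1491930442268 ≈ 1.0539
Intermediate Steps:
((13291 - 20568)/(11062 + 3792))/(-46031) + 9198/8728 = -7277/14854*(-1/46031) + 9198*(1/8728) = -7277*1/14854*(-1/46031) + 4599/4364 = -7277/14854*(-1/46031) + 4599/4364 = 7277/683744474 + 4599/4364 = 1572286296377/1491930442268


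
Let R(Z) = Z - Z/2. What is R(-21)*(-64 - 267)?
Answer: 6951/2 ≈ 3475.5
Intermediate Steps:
R(Z) = Z/2 (R(Z) = Z - Z/2 = Z/2)
R(-21)*(-64 - 267) = ((½)*(-21))*(-64 - 267) = -21/2*(-331) = 6951/2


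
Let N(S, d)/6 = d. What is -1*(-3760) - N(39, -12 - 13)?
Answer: 3910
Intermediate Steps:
N(S, d) = 6*d
-1*(-3760) - N(39, -12 - 13) = -1*(-3760) - 6*(-12 - 13) = 3760 - 6*(-25) = 3760 - 1*(-150) = 3760 + 150 = 3910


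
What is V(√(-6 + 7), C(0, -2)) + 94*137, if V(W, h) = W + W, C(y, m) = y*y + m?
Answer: 12880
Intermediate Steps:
C(y, m) = m + y² (C(y, m) = y² + m = m + y²)
V(W, h) = 2*W
V(√(-6 + 7), C(0, -2)) + 94*137 = 2*√(-6 + 7) + 94*137 = 2*√1 + 12878 = 2*1 + 12878 = 2 + 12878 = 12880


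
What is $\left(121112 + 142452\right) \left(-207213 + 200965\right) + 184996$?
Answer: $-1646562876$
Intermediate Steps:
$\left(121112 + 142452\right) \left(-207213 + 200965\right) + 184996 = 263564 \left(-6248\right) + 184996 = -1646747872 + 184996 = -1646562876$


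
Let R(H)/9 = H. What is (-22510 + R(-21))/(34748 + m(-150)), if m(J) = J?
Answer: -22699/34598 ≈ -0.65608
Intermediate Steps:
R(H) = 9*H
(-22510 + R(-21))/(34748 + m(-150)) = (-22510 + 9*(-21))/(34748 - 150) = (-22510 - 189)/34598 = -22699*1/34598 = -22699/34598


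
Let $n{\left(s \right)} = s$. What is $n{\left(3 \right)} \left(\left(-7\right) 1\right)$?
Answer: $-21$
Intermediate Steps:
$n{\left(3 \right)} \left(\left(-7\right) 1\right) = 3 \left(\left(-7\right) 1\right) = 3 \left(-7\right) = -21$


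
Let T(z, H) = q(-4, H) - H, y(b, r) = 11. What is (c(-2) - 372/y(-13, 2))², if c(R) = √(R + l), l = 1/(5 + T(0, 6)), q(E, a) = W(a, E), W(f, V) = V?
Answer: 690589/605 - 744*I*√55/55 ≈ 1141.5 - 100.32*I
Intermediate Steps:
q(E, a) = E
T(z, H) = -4 - H
l = -⅕ (l = 1/(5 + (-4 - 1*6)) = 1/(5 + (-4 - 6)) = 1/(5 - 10) = 1/(-5) = -⅕ ≈ -0.20000)
c(R) = √(-⅕ + R) (c(R) = √(R - ⅕) = √(-⅕ + R))
(c(-2) - 372/y(-13, 2))² = (√(-5 + 25*(-2))/5 - 372/11)² = (√(-5 - 50)/5 - 372*1/11)² = (√(-55)/5 - 372/11)² = ((I*√55)/5 - 372/11)² = (I*√55/5 - 372/11)² = (-372/11 + I*√55/5)²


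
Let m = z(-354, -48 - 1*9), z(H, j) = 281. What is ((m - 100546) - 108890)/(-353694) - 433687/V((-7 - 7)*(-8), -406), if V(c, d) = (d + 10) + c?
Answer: 76725944899/50224548 ≈ 1527.7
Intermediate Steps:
V(c, d) = 10 + c + d (V(c, d) = (10 + d) + c = 10 + c + d)
m = 281
((m - 100546) - 108890)/(-353694) - 433687/V((-7 - 7)*(-8), -406) = ((281 - 100546) - 108890)/(-353694) - 433687/(10 + (-7 - 7)*(-8) - 406) = (-100265 - 108890)*(-1/353694) - 433687/(10 - 14*(-8) - 406) = -209155*(-1/353694) - 433687/(10 + 112 - 406) = 209155/353694 - 433687/(-284) = 209155/353694 - 433687*(-1/284) = 209155/353694 + 433687/284 = 76725944899/50224548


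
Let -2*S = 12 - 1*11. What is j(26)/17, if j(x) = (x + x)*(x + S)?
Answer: 78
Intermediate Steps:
S = -½ (S = -(12 - 1*11)/2 = -(12 - 11)/2 = -½*1 = -½ ≈ -0.50000)
j(x) = 2*x*(-½ + x) (j(x) = (x + x)*(x - ½) = (2*x)*(-½ + x) = 2*x*(-½ + x))
j(26)/17 = (26*(-1 + 2*26))/17 = (26*(-1 + 52))*(1/17) = (26*51)*(1/17) = 1326*(1/17) = 78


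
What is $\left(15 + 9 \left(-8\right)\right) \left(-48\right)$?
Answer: $2736$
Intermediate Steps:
$\left(15 + 9 \left(-8\right)\right) \left(-48\right) = \left(15 - 72\right) \left(-48\right) = \left(-57\right) \left(-48\right) = 2736$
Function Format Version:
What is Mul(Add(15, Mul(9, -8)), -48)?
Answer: 2736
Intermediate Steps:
Mul(Add(15, Mul(9, -8)), -48) = Mul(Add(15, -72), -48) = Mul(-57, -48) = 2736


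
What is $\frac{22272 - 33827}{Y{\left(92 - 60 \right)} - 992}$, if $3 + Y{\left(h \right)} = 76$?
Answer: $\frac{11555}{919} \approx 12.573$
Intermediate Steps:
$Y{\left(h \right)} = 73$ ($Y{\left(h \right)} = -3 + 76 = 73$)
$\frac{22272 - 33827}{Y{\left(92 - 60 \right)} - 992} = \frac{22272 - 33827}{73 - 992} = - \frac{11555}{-919} = \left(-11555\right) \left(- \frac{1}{919}\right) = \frac{11555}{919}$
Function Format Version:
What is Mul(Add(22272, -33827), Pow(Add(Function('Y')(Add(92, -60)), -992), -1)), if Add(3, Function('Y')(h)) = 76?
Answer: Rational(11555, 919) ≈ 12.573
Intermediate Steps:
Function('Y')(h) = 73 (Function('Y')(h) = Add(-3, 76) = 73)
Mul(Add(22272, -33827), Pow(Add(Function('Y')(Add(92, -60)), -992), -1)) = Mul(Add(22272, -33827), Pow(Add(73, -992), -1)) = Mul(-11555, Pow(-919, -1)) = Mul(-11555, Rational(-1, 919)) = Rational(11555, 919)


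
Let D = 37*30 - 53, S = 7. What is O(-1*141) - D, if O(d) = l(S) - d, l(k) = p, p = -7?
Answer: -923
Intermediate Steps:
l(k) = -7
O(d) = -7 - d
D = 1057 (D = 1110 - 53 = 1057)
O(-1*141) - D = (-7 - (-1)*141) - 1*1057 = (-7 - 1*(-141)) - 1057 = (-7 + 141) - 1057 = 134 - 1057 = -923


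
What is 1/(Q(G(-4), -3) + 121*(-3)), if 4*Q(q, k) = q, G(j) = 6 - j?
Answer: -2/721 ≈ -0.0027739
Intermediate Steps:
Q(q, k) = q/4
1/(Q(G(-4), -3) + 121*(-3)) = 1/((6 - 1*(-4))/4 + 121*(-3)) = 1/((6 + 4)/4 - 363) = 1/((¼)*10 - 363) = 1/(5/2 - 363) = 1/(-721/2) = -2/721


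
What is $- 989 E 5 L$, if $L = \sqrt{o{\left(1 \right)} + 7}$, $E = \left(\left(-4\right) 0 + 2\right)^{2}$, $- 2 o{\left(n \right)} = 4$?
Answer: $- 19780 \sqrt{5} \approx -44229.0$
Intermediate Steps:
$o{\left(n \right)} = -2$ ($o{\left(n \right)} = \left(- \frac{1}{2}\right) 4 = -2$)
$E = 4$ ($E = \left(0 + 2\right)^{2} = 2^{2} = 4$)
$L = \sqrt{5}$ ($L = \sqrt{-2 + 7} = \sqrt{5} \approx 2.2361$)
$- 989 E 5 L = - 989 \cdot 4 \cdot 5 \sqrt{5} = - 989 \cdot 20 \sqrt{5} = - 19780 \sqrt{5}$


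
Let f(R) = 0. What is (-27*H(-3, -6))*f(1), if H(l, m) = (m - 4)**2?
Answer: 0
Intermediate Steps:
H(l, m) = (-4 + m)**2
(-27*H(-3, -6))*f(1) = -27*(-4 - 6)**2*0 = -27*(-10)**2*0 = -27*100*0 = -2700*0 = 0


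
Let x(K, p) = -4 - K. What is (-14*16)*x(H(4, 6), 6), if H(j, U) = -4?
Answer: 0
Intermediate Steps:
(-14*16)*x(H(4, 6), 6) = (-14*16)*(-4 - 1*(-4)) = -224*(-4 + 4) = -224*0 = 0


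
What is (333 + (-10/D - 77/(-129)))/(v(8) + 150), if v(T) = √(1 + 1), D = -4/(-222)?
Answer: -714025/483707 + 28561*√2/2902242 ≈ -1.4622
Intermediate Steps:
D = 2/111 (D = -4*(-1/222) = 2/111 ≈ 0.018018)
v(T) = √2
(333 + (-10/D - 77/(-129)))/(v(8) + 150) = (333 + (-10/2/111 - 77/(-129)))/(√2 + 150) = (333 + (-10*111/2 - 77*(-1/129)))/(150 + √2) = (333 + (-555 + 77/129))/(150 + √2) = (333 - 71518/129)/(150 + √2) = -28561/(129*(150 + √2))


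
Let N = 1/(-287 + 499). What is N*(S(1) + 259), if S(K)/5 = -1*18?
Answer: 169/212 ≈ 0.79717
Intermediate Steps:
N = 1/212 ≈ 0.0047170
S(K) = -90 (S(K) = 5*(-1*18) = 5*(-18) = -90)
N*(S(1) + 259) = (-90 + 259)/212 = (1/212)*169 = 169/212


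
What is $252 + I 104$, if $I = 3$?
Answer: $564$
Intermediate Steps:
$252 + I 104 = 252 + 3 \cdot 104 = 252 + 312 = 564$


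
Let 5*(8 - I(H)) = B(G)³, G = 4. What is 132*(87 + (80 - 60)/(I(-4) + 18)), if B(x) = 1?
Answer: 498212/43 ≈ 11586.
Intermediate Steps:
I(H) = 39/5 (I(H) = 8 - ⅕*1³ = 8 - ⅕*1 = 8 - ⅕ = 39/5)
132*(87 + (80 - 60)/(I(-4) + 18)) = 132*(87 + (80 - 60)/(39/5 + 18)) = 132*(87 + 20/(129/5)) = 132*(87 + 20*(5/129)) = 132*(87 + 100/129) = 132*(11323/129) = 498212/43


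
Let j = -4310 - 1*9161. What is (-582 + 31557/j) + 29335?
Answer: 387300106/13471 ≈ 28751.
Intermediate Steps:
j = -13471 (j = -4310 - 9161 = -13471)
(-582 + 31557/j) + 29335 = (-582 + 31557/(-13471)) + 29335 = (-582 + 31557*(-1/13471)) + 29335 = (-582 - 31557/13471) + 29335 = -7871679/13471 + 29335 = 387300106/13471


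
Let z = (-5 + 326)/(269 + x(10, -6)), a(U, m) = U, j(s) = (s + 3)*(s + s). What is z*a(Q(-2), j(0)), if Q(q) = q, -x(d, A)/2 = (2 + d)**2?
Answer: 642/19 ≈ 33.789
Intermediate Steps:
x(d, A) = -2*(2 + d)**2
j(s) = 2*s*(3 + s) (j(s) = (3 + s)*(2*s) = 2*s*(3 + s))
z = -321/19 (z = (-5 + 326)/(269 - 2*(2 + 10)**2) = 321/(269 - 2*12**2) = 321/(269 - 2*144) = 321/(269 - 288) = 321/(-19) = 321*(-1/19) = -321/19 ≈ -16.895)
z*a(Q(-2), j(0)) = -321/19*(-2) = 642/19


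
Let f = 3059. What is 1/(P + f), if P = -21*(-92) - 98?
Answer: 1/4893 ≈ 0.00020437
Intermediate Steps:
P = 1834 (P = 1932 - 98 = 1834)
1/(P + f) = 1/(1834 + 3059) = 1/4893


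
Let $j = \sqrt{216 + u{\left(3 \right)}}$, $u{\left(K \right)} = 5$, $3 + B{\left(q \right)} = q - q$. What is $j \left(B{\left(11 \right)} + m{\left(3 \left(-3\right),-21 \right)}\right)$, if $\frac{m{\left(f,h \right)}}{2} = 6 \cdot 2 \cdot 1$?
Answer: $21 \sqrt{221} \approx 312.19$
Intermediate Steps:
$m{\left(f,h \right)} = 24$ ($m{\left(f,h \right)} = 2 \cdot 6 \cdot 2 \cdot 1 = 2 \cdot 12 \cdot 1 = 2 \cdot 12 = 24$)
$B{\left(q \right)} = -3$ ($B{\left(q \right)} = -3 + \left(q - q\right) = -3 + 0 = -3$)
$j = \sqrt{221}$ ($j = \sqrt{216 + 5} = \sqrt{221} \approx 14.866$)
$j \left(B{\left(11 \right)} + m{\left(3 \left(-3\right),-21 \right)}\right) = \sqrt{221} \left(-3 + 24\right) = \sqrt{221} \cdot 21 = 21 \sqrt{221}$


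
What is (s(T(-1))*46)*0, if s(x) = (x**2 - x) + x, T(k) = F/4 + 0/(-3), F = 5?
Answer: 0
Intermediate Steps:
T(k) = 5/4 (T(k) = 5/4 + 0/(-3) = 5*(1/4) + 0*(-1/3) = 5/4 + 0 = 5/4)
s(x) = x**2
(s(T(-1))*46)*0 = ((5/4)**2*46)*0 = ((25/16)*46)*0 = (575/8)*0 = 0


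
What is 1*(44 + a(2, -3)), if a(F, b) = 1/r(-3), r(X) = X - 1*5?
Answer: 351/8 ≈ 43.875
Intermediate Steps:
r(X) = -5 + X (r(X) = X - 5 = -5 + X)
a(F, b) = -⅛ (a(F, b) = 1/(-5 - 3) = 1/(-8) = -⅛)
1*(44 + a(2, -3)) = 1*(44 - ⅛) = 1*(351/8) = 351/8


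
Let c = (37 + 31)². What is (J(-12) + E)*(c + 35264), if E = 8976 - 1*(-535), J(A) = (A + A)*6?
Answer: 373630896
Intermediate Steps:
c = 4624 (c = 68² = 4624)
J(A) = 12*A (J(A) = (2*A)*6 = 12*A)
E = 9511 (E = 8976 + 535 = 9511)
(J(-12) + E)*(c + 35264) = (12*(-12) + 9511)*(4624 + 35264) = (-144 + 9511)*39888 = 9367*39888 = 373630896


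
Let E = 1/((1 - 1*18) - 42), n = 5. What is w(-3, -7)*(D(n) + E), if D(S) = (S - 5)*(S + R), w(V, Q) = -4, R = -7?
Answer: 4/59 ≈ 0.067797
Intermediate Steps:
D(S) = (-7 + S)*(-5 + S) (D(S) = (S - 5)*(S - 7) = (-5 + S)*(-7 + S) = (-7 + S)*(-5 + S))
E = -1/59 (E = 1/((1 - 18) - 42) = 1/(-17 - 42) = 1/(-59) = -1/59 ≈ -0.016949)
w(-3, -7)*(D(n) + E) = -4*((35 + 5² - 12*5) - 1/59) = -4*((35 + 25 - 60) - 1/59) = -4*(0 - 1/59) = -4*(-1/59) = 4/59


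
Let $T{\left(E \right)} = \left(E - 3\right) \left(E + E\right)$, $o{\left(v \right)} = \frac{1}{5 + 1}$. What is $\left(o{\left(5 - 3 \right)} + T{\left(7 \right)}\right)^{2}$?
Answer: $\frac{113569}{36} \approx 3154.7$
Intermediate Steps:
$o{\left(v \right)} = \frac{1}{6}$
$T{\left(E \right)} = 2 E \left(-3 + E\right)$ ($T{\left(E \right)} = \left(-3 + E\right) 2 E = 2 E \left(-3 + E\right)$)
$\left(o{\left(5 - 3 \right)} + T{\left(7 \right)}\right)^{2} = \left(\frac{1}{6} + 2 \cdot 7 \left(-3 + 7\right)\right)^{2} = \left(\frac{1}{6} + 2 \cdot 7 \cdot 4\right)^{2} = \left(\frac{1}{6} + 56\right)^{2} = \left(\frac{337}{6}\right)^{2} = \frac{113569}{36}$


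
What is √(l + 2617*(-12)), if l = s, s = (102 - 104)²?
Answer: 10*I*√314 ≈ 177.2*I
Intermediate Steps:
s = 4 (s = (-2)² = 4)
l = 4
√(l + 2617*(-12)) = √(4 + 2617*(-12)) = √(4 - 31404) = √(-31400) = 10*I*√314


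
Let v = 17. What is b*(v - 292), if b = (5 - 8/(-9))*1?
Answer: -14575/9 ≈ -1619.4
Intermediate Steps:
b = 53/9 (b = (5 - 8*(-1/9))*1 = (5 + 8/9)*1 = (53/9)*1 = 53/9 ≈ 5.8889)
b*(v - 292) = 53*(17 - 292)/9 = (53/9)*(-275) = -14575/9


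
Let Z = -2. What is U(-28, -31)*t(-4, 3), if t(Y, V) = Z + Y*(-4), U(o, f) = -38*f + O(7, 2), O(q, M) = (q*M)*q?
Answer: 17864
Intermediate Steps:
O(q, M) = M*q² (O(q, M) = (M*q)*q = M*q²)
U(o, f) = 98 - 38*f (U(o, f) = -38*f + 2*7² = -38*f + 2*49 = -38*f + 98 = 98 - 38*f)
t(Y, V) = -2 - 4*Y (t(Y, V) = -2 + Y*(-4) = -2 - 4*Y)
U(-28, -31)*t(-4, 3) = (98 - 38*(-31))*(-2 - 4*(-4)) = (98 + 1178)*(-2 + 16) = 1276*14 = 17864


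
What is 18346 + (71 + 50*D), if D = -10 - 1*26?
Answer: 16617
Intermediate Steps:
D = -36 (D = -10 - 26 = -36)
18346 + (71 + 50*D) = 18346 + (71 + 50*(-36)) = 18346 + (71 - 1800) = 18346 - 1729 = 16617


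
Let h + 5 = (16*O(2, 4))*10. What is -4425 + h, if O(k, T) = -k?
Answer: -4750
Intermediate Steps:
h = -325 (h = -5 + (16*(-1*2))*10 = -5 + (16*(-2))*10 = -5 - 32*10 = -5 - 320 = -325)
-4425 + h = -4425 - 325 = -4750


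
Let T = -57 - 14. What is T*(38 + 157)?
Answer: -13845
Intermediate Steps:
T = -71
T*(38 + 157) = -71*(38 + 157) = -71*195 = -13845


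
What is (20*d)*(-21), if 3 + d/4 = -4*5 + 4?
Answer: 31920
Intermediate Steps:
d = -76 (d = -12 + 4*(-4*5 + 4) = -12 + 4*(-20 + 4) = -12 + 4*(-16) = -12 - 64 = -76)
(20*d)*(-21) = (20*(-76))*(-21) = -1520*(-21) = 31920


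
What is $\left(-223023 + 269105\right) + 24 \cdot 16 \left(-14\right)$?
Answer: $40706$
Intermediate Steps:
$\left(-223023 + 269105\right) + 24 \cdot 16 \left(-14\right) = 46082 + 384 \left(-14\right) = 46082 - 5376 = 40706$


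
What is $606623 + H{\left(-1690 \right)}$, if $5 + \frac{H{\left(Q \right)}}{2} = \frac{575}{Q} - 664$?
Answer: $\frac{102293050}{169} \approx 6.0528 \cdot 10^{5}$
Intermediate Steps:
$H{\left(Q \right)} = -1338 + \frac{1150}{Q}$ ($H{\left(Q \right)} = -10 + 2 \left(\frac{575}{Q} - 664\right) = -10 + 2 \left(-664 + \frac{575}{Q}\right) = -10 - \left(1328 - \frac{1150}{Q}\right) = -1338 + \frac{1150}{Q}$)
$606623 + H{\left(-1690 \right)} = 606623 - \left(1338 - \frac{1150}{-1690}\right) = 606623 + \left(-1338 + 1150 \left(- \frac{1}{1690}\right)\right) = 606623 - \frac{226237}{169} = \frac{102293050}{169}$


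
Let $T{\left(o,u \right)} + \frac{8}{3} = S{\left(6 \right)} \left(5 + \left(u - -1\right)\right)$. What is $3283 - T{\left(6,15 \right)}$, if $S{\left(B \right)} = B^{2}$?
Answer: $\frac{7589}{3} \approx 2529.7$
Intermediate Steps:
$T{\left(o,u \right)} = \frac{640}{3} + 36 u$ ($T{\left(o,u \right)} = - \frac{8}{3} + 6^{2} \left(5 + \left(u - -1\right)\right) = - \frac{8}{3} + 36 \left(5 + \left(u + 1\right)\right) = - \frac{8}{3} + 36 \left(5 + \left(1 + u\right)\right) = - \frac{8}{3} + 36 \left(6 + u\right) = - \frac{8}{3} + \left(216 + 36 u\right) = \frac{640}{3} + 36 u$)
$3283 - T{\left(6,15 \right)} = 3283 - \left(\frac{640}{3} + 36 \cdot 15\right) = 3283 - \left(\frac{640}{3} + 540\right) = 3283 - \frac{2260}{3} = \frac{7589}{3}$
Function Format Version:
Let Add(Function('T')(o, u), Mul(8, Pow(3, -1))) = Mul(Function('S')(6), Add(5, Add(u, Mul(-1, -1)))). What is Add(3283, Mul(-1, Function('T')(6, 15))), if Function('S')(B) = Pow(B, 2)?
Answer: Rational(7589, 3) ≈ 2529.7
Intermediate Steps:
Function('T')(o, u) = Add(Rational(640, 3), Mul(36, u)) (Function('T')(o, u) = Add(Rational(-8, 3), Mul(Pow(6, 2), Add(5, Add(u, Mul(-1, -1))))) = Add(Rational(-8, 3), Mul(36, Add(5, Add(u, 1)))) = Add(Rational(-8, 3), Mul(36, Add(5, Add(1, u)))) = Add(Rational(-8, 3), Mul(36, Add(6, u))) = Add(Rational(-8, 3), Add(216, Mul(36, u))) = Add(Rational(640, 3), Mul(36, u)))
Add(3283, Mul(-1, Function('T')(6, 15))) = Add(3283, Mul(-1, Add(Rational(640, 3), Mul(36, 15)))) = Add(3283, Mul(-1, Add(Rational(640, 3), 540))) = Add(3283, Mul(-1, Rational(2260, 3))) = Add(3283, Rational(-2260, 3)) = Rational(7589, 3)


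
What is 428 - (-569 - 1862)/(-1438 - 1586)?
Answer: 1291841/3024 ≈ 427.20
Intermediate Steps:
428 - (-569 - 1862)/(-1438 - 1586) = 428 - (-2431)/(-3024) = 428 - (-2431)*(-1)/3024 = 428 - 1*2431/3024 = 428 - 2431/3024 = 1291841/3024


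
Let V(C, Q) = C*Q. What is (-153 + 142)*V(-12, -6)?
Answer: -792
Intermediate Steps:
(-153 + 142)*V(-12, -6) = (-153 + 142)*(-12*(-6)) = -11*72 = -792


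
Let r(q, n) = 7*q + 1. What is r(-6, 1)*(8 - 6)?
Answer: -82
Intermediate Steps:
r(q, n) = 1 + 7*q
r(-6, 1)*(8 - 6) = (1 + 7*(-6))*(8 - 6) = (1 - 42)*2 = -41*2 = -82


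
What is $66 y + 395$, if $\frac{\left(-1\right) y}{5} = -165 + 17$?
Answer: $49235$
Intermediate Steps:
$y = 740$ ($y = - 5 \left(-165 + 17\right) = \left(-5\right) \left(-148\right) = 740$)
$66 y + 395 = 66 \cdot 740 + 395 = 48840 + 395 = 49235$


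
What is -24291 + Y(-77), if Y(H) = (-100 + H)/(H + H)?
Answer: -3740637/154 ≈ -24290.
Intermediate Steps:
Y(H) = (-100 + H)/(2*H) (Y(H) = (-100 + H)/((2*H)) = (-100 + H)*(1/(2*H)) = (-100 + H)/(2*H))
-24291 + Y(-77) = -24291 + (½)*(-100 - 77)/(-77) = -24291 + (½)*(-1/77)*(-177) = -24291 + 177/154 = -3740637/154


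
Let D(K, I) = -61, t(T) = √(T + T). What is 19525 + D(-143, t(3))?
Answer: 19464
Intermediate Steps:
t(T) = √2*√T (t(T) = √(2*T) = √2*√T)
19525 + D(-143, t(3)) = 19525 - 61 = 19464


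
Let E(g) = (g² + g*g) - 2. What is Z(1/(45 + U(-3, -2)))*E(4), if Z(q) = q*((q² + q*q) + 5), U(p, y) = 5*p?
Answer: 2251/450 ≈ 5.0022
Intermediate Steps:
E(g) = -2 + 2*g² (E(g) = (g² + g²) - 2 = 2*g² - 2 = -2 + 2*g²)
Z(q) = q*(5 + 2*q²) (Z(q) = q*((q² + q²) + 5) = q*(2*q² + 5) = q*(5 + 2*q²))
Z(1/(45 + U(-3, -2)))*E(4) = ((5 + 2*(1/(45 + 5*(-3)))²)/(45 + 5*(-3)))*(-2 + 2*4²) = ((5 + 2*(1/(45 - 15))²)/(45 - 15))*(-2 + 2*16) = ((5 + 2*(1/30)²)/30)*(-2 + 32) = ((5 + 2*(1/30)²)/30)*30 = ((5 + 2*(1/900))/30)*30 = ((5 + 1/450)/30)*30 = ((1/30)*(2251/450))*30 = (2251/13500)*30 = 2251/450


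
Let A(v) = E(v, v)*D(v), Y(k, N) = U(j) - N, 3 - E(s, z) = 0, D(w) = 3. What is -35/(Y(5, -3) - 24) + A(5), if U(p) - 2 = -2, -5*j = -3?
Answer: 32/3 ≈ 10.667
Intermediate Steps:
j = 3/5 (j = -1/5*(-3) = 3/5 ≈ 0.60000)
U(p) = 0 (U(p) = 2 - 2 = 0)
E(s, z) = 3 (E(s, z) = 3 - 1*0 = 3 + 0 = 3)
Y(k, N) = -N (Y(k, N) = 0 - N = -N)
A(v) = 9 (A(v) = 3*3 = 9)
-35/(Y(5, -3) - 24) + A(5) = -35/(-1*(-3) - 24) + 9 = -35/(3 - 24) + 9 = -35/(-21) + 9 = -1/21*(-35) + 9 = 5/3 + 9 = 32/3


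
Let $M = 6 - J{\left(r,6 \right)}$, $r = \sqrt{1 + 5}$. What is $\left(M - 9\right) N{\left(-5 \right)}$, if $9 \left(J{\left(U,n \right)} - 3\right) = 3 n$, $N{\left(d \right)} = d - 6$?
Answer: $88$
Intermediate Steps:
$N{\left(d \right)} = -6 + d$ ($N{\left(d \right)} = d - 6 = -6 + d$)
$r = \sqrt{6} \approx 2.4495$
$J{\left(U,n \right)} = 3 + \frac{n}{3}$ ($J{\left(U,n \right)} = 3 + \frac{3 n}{9} = 3 + \frac{n}{3}$)
$M = 1$ ($M = 6 - \left(3 + \frac{1}{3} \cdot 6\right) = 6 - \left(3 + 2\right) = 6 - 5 = 1$)
$\left(M - 9\right) N{\left(-5 \right)} = \left(1 - 9\right) \left(-6 - 5\right) = \left(-8\right) \left(-11\right) = 88$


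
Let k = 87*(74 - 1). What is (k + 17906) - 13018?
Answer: 11239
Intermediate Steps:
k = 6351 (k = 87*73 = 6351)
(k + 17906) - 13018 = (6351 + 17906) - 13018 = 24257 - 13018 = 11239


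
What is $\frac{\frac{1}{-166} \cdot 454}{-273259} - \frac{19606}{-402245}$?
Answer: $\frac{444765133797}{9123116515765} \approx 0.048751$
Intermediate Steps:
$\frac{\frac{1}{-166} \cdot 454}{-273259} - \frac{19606}{-402245} = \left(- \frac{1}{166}\right) 454 \left(- \frac{1}{273259}\right) - - \frac{19606}{402245} = \left(- \frac{227}{83}\right) \left(- \frac{1}{273259}\right) + \frac{19606}{402245} = \frac{227}{22680497} + \frac{19606}{402245} = \frac{444765133797}{9123116515765}$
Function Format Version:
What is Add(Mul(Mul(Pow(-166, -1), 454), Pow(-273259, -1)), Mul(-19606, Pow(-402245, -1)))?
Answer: Rational(444765133797, 9123116515765) ≈ 0.048751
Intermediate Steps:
Add(Mul(Mul(Pow(-166, -1), 454), Pow(-273259, -1)), Mul(-19606, Pow(-402245, -1))) = Add(Mul(Mul(Rational(-1, 166), 454), Rational(-1, 273259)), Mul(-19606, Rational(-1, 402245))) = Add(Mul(Rational(-227, 83), Rational(-1, 273259)), Rational(19606, 402245)) = Add(Rational(227, 22680497), Rational(19606, 402245)) = Rational(444765133797, 9123116515765)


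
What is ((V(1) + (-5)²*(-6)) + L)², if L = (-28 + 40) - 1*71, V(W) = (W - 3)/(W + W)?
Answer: 44100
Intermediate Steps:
V(W) = (-3 + W)/(2*W) (V(W) = (-3 + W)/((2*W)) = (-3 + W)*(1/(2*W)) = (-3 + W)/(2*W))
L = -59 (L = 12 - 71 = -59)
((V(1) + (-5)²*(-6)) + L)² = (((½)*(-3 + 1)/1 + (-5)²*(-6)) - 59)² = (((½)*1*(-2) + 25*(-6)) - 59)² = ((-1 - 150) - 59)² = (-151 - 59)² = (-210)² = 44100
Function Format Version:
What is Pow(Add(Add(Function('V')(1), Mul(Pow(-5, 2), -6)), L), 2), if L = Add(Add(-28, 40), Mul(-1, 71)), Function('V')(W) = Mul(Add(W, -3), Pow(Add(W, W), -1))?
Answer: 44100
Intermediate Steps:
Function('V')(W) = Mul(Rational(1, 2), Pow(W, -1), Add(-3, W)) (Function('V')(W) = Mul(Add(-3, W), Pow(Mul(2, W), -1)) = Mul(Add(-3, W), Mul(Rational(1, 2), Pow(W, -1))) = Mul(Rational(1, 2), Pow(W, -1), Add(-3, W)))
L = -59 (L = Add(12, -71) = -59)
Pow(Add(Add(Function('V')(1), Mul(Pow(-5, 2), -6)), L), 2) = Pow(Add(Add(Mul(Rational(1, 2), Pow(1, -1), Add(-3, 1)), Mul(Pow(-5, 2), -6)), -59), 2) = Pow(Add(Add(Mul(Rational(1, 2), 1, -2), Mul(25, -6)), -59), 2) = Pow(Add(Add(-1, -150), -59), 2) = Pow(Add(-151, -59), 2) = Pow(-210, 2) = 44100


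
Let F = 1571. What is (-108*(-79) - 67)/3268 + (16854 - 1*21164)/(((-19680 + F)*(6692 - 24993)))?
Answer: 2805395343105/1083057059812 ≈ 2.5903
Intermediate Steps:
(-108*(-79) - 67)/3268 + (16854 - 1*21164)/(((-19680 + F)*(6692 - 24993))) = (-108*(-79) - 67)/3268 + (16854 - 1*21164)/(((-19680 + 1571)*(6692 - 24993))) = (8532 - 67)*(1/3268) + (16854 - 21164)/((-18109*(-18301))) = 8465*(1/3268) - 4310/331412809 = 8465/3268 - 4310*1/331412809 = 8465/3268 - 4310/331412809 = 2805395343105/1083057059812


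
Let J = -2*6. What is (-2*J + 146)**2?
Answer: 28900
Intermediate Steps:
J = -12
(-2*J + 146)**2 = (-2*(-12) + 146)**2 = (24 + 146)**2 = 170**2 = 28900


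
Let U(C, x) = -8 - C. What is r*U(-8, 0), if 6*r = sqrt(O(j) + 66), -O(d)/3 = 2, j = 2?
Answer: 0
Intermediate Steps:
O(d) = -6 (O(d) = -3*2 = -6)
r = sqrt(15)/3 (r = sqrt(-6 + 66)/6 = sqrt(60)/6 = (2*sqrt(15))/6 = sqrt(15)/3 ≈ 1.2910)
r*U(-8, 0) = (sqrt(15)/3)*(-8 - 1*(-8)) = (sqrt(15)/3)*(-8 + 8) = (sqrt(15)/3)*0 = 0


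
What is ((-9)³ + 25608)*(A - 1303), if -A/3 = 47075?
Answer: -3545954112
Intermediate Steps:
A = -141225 (A = -3*47075 = -141225)
((-9)³ + 25608)*(A - 1303) = ((-9)³ + 25608)*(-141225 - 1303) = (-729 + 25608)*(-142528) = 24879*(-142528) = -3545954112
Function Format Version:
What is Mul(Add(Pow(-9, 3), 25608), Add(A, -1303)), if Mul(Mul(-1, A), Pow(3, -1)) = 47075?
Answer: -3545954112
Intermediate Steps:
A = -141225 (A = Mul(-3, 47075) = -141225)
Mul(Add(Pow(-9, 3), 25608), Add(A, -1303)) = Mul(Add(Pow(-9, 3), 25608), Add(-141225, -1303)) = Mul(Add(-729, 25608), -142528) = Mul(24879, -142528) = -3545954112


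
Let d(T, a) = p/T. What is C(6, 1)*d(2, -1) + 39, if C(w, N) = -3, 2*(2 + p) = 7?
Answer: 147/4 ≈ 36.750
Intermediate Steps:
p = 3/2 (p = -2 + (½)*7 = -2 + 7/2 = 3/2 ≈ 1.5000)
d(T, a) = 3/(2*T)
C(6, 1)*d(2, -1) + 39 = -9/(2*2) + 39 = -3*¾ + 39 = -9/4 + 39 = 147/4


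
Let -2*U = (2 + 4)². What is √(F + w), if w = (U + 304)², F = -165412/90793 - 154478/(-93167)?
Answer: √5852752404610810756247506/8458911431 ≈ 286.00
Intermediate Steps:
F = -1385418750/8458911431 (F = -165412*1/90793 - 154478*(-1/93167) = -165412/90793 + 154478/93167 = -1385418750/8458911431 ≈ -0.16378)
U = -18 (U = -(2 + 4)²/2 = -½*6² = -½*36 = -18)
w = 81796 (w = (-18 + 304)² = 286² = 81796)
√(F + w) = √(-1385418750/8458911431 + 81796) = √(691903733991326/8458911431) = √5852752404610810756247506/8458911431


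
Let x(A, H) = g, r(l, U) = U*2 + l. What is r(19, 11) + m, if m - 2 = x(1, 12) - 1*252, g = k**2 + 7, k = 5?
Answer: -177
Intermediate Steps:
r(l, U) = l + 2*U (r(l, U) = 2*U + l = l + 2*U)
g = 32 (g = 5**2 + 7 = 25 + 7 = 32)
x(A, H) = 32
m = -218 (m = 2 + (32 - 1*252) = 2 + (32 - 252) = 2 - 220 = -218)
r(19, 11) + m = (19 + 2*11) - 218 = (19 + 22) - 218 = 41 - 218 = -177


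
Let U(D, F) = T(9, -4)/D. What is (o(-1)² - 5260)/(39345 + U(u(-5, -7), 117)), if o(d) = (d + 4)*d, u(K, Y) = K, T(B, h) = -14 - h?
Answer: -5251/39347 ≈ -0.13345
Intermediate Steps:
U(D, F) = -10/D (U(D, F) = (-14 - 1*(-4))/D = (-14 + 4)/D = -10/D)
o(d) = d*(4 + d) (o(d) = (4 + d)*d = d*(4 + d))
(o(-1)² - 5260)/(39345 + U(u(-5, -7), 117)) = ((-(4 - 1))² - 5260)/(39345 - 10/(-5)) = ((-1*3)² - 5260)/(39345 - 10*(-⅕)) = ((-3)² - 5260)/(39345 + 2) = (9 - 5260)/39347 = -5251*1/39347 = -5251/39347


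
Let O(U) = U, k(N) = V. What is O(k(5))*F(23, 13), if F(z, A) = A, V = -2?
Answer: -26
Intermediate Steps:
k(N) = -2
O(k(5))*F(23, 13) = -2*13 = -26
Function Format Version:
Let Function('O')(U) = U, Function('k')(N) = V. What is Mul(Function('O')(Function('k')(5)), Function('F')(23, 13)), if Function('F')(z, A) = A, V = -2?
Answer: -26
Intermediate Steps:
Function('k')(N) = -2
Mul(Function('O')(Function('k')(5)), Function('F')(23, 13)) = Mul(-2, 13) = -26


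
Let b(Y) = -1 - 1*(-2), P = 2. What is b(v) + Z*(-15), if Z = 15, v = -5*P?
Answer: -224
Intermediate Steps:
v = -10 (v = -5*2 = -10)
b(Y) = 1 (b(Y) = -1 + 2 = 1)
b(v) + Z*(-15) = 1 + 15*(-15) = 1 - 225 = -224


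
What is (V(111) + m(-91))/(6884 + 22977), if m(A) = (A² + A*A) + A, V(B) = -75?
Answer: 16396/29861 ≈ 0.54908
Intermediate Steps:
m(A) = A + 2*A² (m(A) = (A² + A²) + A = 2*A² + A = A + 2*A²)
(V(111) + m(-91))/(6884 + 22977) = (-75 - 91*(1 + 2*(-91)))/(6884 + 22977) = (-75 - 91*(1 - 182))/29861 = (-75 - 91*(-181))*(1/29861) = (-75 + 16471)*(1/29861) = 16396*(1/29861) = 16396/29861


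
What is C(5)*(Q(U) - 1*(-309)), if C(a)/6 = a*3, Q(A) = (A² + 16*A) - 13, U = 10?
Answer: 50040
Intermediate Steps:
Q(A) = -13 + A² + 16*A
C(a) = 18*a (C(a) = 6*(a*3) = 6*(3*a) = 18*a)
C(5)*(Q(U) - 1*(-309)) = (18*5)*((-13 + 10² + 16*10) - 1*(-309)) = 90*((-13 + 100 + 160) + 309) = 90*(247 + 309) = 90*556 = 50040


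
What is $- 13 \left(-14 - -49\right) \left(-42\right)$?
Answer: $19110$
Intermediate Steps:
$- 13 \left(-14 - -49\right) \left(-42\right) = - 13 \left(-14 + 49\right) \left(-42\right) = \left(-13\right) 35 \left(-42\right) = \left(-455\right) \left(-42\right) = 19110$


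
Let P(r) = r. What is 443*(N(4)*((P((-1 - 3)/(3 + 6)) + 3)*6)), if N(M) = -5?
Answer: -101890/3 ≈ -33963.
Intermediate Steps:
443*(N(4)*((P((-1 - 3)/(3 + 6)) + 3)*6)) = 443*(-5*((-1 - 3)/(3 + 6) + 3)*6) = 443*(-5*(-4/9 + 3)*6) = 443*(-115*6/9) = 443*(-5*46/3) = 443*(-230/3) = -101890/3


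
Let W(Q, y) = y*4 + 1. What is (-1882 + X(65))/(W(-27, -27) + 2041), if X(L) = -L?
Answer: -1947/1934 ≈ -1.0067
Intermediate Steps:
W(Q, y) = 1 + 4*y (W(Q, y) = 4*y + 1 = 1 + 4*y)
(-1882 + X(65))/(W(-27, -27) + 2041) = (-1882 - 1*65)/((1 + 4*(-27)) + 2041) = (-1882 - 65)/((1 - 108) + 2041) = -1947/(-107 + 2041) = -1947/1934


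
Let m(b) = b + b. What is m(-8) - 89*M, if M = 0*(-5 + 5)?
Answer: -16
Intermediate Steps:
m(b) = 2*b
M = 0 (M = 0*0 = 0)
m(-8) - 89*M = 2*(-8) - 89*0 = -16 + 0 = -16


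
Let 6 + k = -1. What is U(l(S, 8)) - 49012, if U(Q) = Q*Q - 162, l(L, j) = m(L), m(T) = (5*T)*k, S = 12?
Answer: 127226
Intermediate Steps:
k = -7 (k = -6 - 1 = -7)
m(T) = -35*T (m(T) = (5*T)*(-7) = -35*T)
l(L, j) = -35*L
U(Q) = -162 + Q² (U(Q) = Q² - 162 = -162 + Q²)
U(l(S, 8)) - 49012 = (-162 + (-35*12)²) - 49012 = (-162 + (-420)²) - 49012 = (-162 + 176400) - 49012 = 176238 - 49012 = 127226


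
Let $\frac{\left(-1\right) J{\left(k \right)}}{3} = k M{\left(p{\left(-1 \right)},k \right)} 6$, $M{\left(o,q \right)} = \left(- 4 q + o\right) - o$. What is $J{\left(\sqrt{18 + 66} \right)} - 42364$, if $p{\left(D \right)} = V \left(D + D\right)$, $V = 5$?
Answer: $-36316$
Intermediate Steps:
$p{\left(D \right)} = 10 D$ ($p{\left(D \right)} = 5 \left(D + D\right) = 5 \cdot 2 D = 10 D$)
$M{\left(o,q \right)} = - 4 q$ ($M{\left(o,q \right)} = \left(o - 4 q\right) - o = - 4 q$)
$J{\left(k \right)} = 72 k^{2}$ ($J{\left(k \right)} = - 3 k \left(- 4 k\right) 6 = - 3 - 4 k^{2} \cdot 6 = - 3 \left(- 24 k^{2}\right) = 72 k^{2}$)
$J{\left(\sqrt{18 + 66} \right)} - 42364 = 72 \left(\sqrt{18 + 66}\right)^{2} - 42364 = 72 \left(\sqrt{84}\right)^{2} - 42364 = 72 \left(2 \sqrt{21}\right)^{2} - 42364 = 72 \cdot 84 - 42364 = 6048 - 42364 = -36316$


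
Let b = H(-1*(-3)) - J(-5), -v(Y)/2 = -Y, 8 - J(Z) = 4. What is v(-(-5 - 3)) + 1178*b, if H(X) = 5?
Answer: 1194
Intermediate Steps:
J(Z) = 4 (J(Z) = 8 - 1*4 = 8 - 4 = 4)
v(Y) = 2*Y (v(Y) = -(-2)*Y = 2*Y)
b = 1 (b = 5 - 1*4 = 5 - 4 = 1)
v(-(-5 - 3)) + 1178*b = 2*(-(-5 - 3)) + 1178*1 = 2*(-1*(-8)) + 1178 = 2*8 + 1178 = 16 + 1178 = 1194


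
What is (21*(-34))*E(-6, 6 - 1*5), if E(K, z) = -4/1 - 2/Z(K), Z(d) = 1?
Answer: 4284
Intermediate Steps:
E(K, z) = -6 (E(K, z) = -4/1 - 2/1 = -4*1 - 2*1 = -4 - 2 = -6)
(21*(-34))*E(-6, 6 - 1*5) = (21*(-34))*(-6) = -714*(-6) = 4284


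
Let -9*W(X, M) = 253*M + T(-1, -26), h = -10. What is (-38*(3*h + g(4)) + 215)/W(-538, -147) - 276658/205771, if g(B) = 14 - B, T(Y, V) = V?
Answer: -8490740261/7658179307 ≈ -1.1087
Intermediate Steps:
W(X, M) = 26/9 - 253*M/9 (W(X, M) = -(253*M - 26)/9 = -(-26 + 253*M)/9 = 26/9 - 253*M/9)
(-38*(3*h + g(4)) + 215)/W(-538, -147) - 276658/205771 = (-38*(3*(-10) + (14 - 1*4)) + 215)/(26/9 - 253/9*(-147)) - 276658/205771 = (-38*(-30 + (14 - 4)) + 215)/(26/9 + 12397/3) - 276658*1/205771 = (-38*(-30 + 10) + 215)/(37217/9) - 276658/205771 = (-38*(-20) + 215)*(9/37217) - 276658/205771 = (760 + 215)*(9/37217) - 276658/205771 = 975*(9/37217) - 276658/205771 = 8775/37217 - 276658/205771 = -8490740261/7658179307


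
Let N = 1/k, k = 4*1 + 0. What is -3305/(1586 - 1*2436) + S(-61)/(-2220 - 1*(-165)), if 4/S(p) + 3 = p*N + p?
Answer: 86120251/22148790 ≈ 3.8883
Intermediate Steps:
k = 4 (k = 4 + 0 = 4)
N = ¼ (N = 1/4 = ¼ ≈ 0.25000)
S(p) = 4/(-3 + 5*p/4) (S(p) = 4/(-3 + (p*(¼) + p)) = 4/(-3 + (p/4 + p)) = 4/(-3 + 5*p/4))
-3305/(1586 - 1*2436) + S(-61)/(-2220 - 1*(-165)) = -3305/(1586 - 1*2436) + (16/(-12 + 5*(-61)))/(-2220 - 1*(-165)) = -3305/(1586 - 2436) + (16/(-12 - 305))/(-2220 + 165) = -3305/(-850) + (16/(-317))/(-2055) = -3305*(-1/850) + (16*(-1/317))*(-1/2055) = 661/170 - 16/317*(-1/2055) = 661/170 + 16/651435 = 86120251/22148790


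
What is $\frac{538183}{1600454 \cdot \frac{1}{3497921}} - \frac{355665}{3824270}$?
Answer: $\frac{359963518854784835}{306028410929} \approx 1.1762 \cdot 10^{6}$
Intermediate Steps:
$\frac{538183}{1600454 \cdot \frac{1}{3497921}} - \frac{355665}{3824270} = \frac{538183}{1600454 \cdot \frac{1}{3497921}} - \frac{71133}{764854} = \frac{538183}{\frac{1600454}{3497921}} - \frac{71133}{764854} = 538183 \cdot \frac{3497921}{1600454} - \frac{71133}{764854} = \frac{1882521617543}{1600454} - \frac{71133}{764854} = \frac{359963518854784835}{306028410929}$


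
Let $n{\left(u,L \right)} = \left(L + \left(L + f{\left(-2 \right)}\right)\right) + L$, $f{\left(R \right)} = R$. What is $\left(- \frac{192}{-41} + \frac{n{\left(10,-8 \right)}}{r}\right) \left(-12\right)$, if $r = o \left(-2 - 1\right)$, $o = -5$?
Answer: $- \frac{7256}{205} \approx -35.395$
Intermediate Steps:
$n{\left(u,L \right)} = -2 + 3 L$ ($n{\left(u,L \right)} = \left(L + \left(L - 2\right)\right) + L = \left(L + \left(-2 + L\right)\right) + L = \left(-2 + 2 L\right) + L = -2 + 3 L$)
$r = 15$ ($r = - 5 \left(-2 - 1\right) = \left(-5\right) \left(-3\right) = 15$)
$\left(- \frac{192}{-41} + \frac{n{\left(10,-8 \right)}}{r}\right) \left(-12\right) = \left(- \frac{192}{-41} + \frac{-2 + 3 \left(-8\right)}{15}\right) \left(-12\right) = \left(\left(-192\right) \left(- \frac{1}{41}\right) + \left(-2 - 24\right) \frac{1}{15}\right) \left(-12\right) = \left(\frac{192}{41} - \frac{26}{15}\right) \left(-12\right) = \frac{1814}{615} \left(-12\right) = - \frac{7256}{205}$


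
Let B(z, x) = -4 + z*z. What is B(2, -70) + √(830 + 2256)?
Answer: √3086 ≈ 55.552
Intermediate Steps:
B(z, x) = -4 + z²
B(2, -70) + √(830 + 2256) = (-4 + 2²) + √(830 + 2256) = (-4 + 4) + √3086 = 0 + √3086 = √3086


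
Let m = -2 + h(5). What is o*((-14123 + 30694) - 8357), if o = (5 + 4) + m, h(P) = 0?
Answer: 57498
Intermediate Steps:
m = -2 (m = -2 + 0 = -2)
o = 7 (o = (5 + 4) - 2 = 9 - 2 = 7)
o*((-14123 + 30694) - 8357) = 7*((-14123 + 30694) - 8357) = 7*(16571 - 8357) = 7*8214 = 57498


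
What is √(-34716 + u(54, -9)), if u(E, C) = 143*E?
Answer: I*√26994 ≈ 164.3*I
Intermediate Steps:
√(-34716 + u(54, -9)) = √(-34716 + 143*54) = √(-34716 + 7722) = √(-26994) = I*√26994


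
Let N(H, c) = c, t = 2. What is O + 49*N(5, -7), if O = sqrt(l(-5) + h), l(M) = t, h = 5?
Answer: -343 + sqrt(7) ≈ -340.35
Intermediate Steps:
l(M) = 2
O = sqrt(7) (O = sqrt(2 + 5) = sqrt(7) ≈ 2.6458)
O + 49*N(5, -7) = sqrt(7) + 49*(-7) = sqrt(7) - 343 = -343 + sqrt(7)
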